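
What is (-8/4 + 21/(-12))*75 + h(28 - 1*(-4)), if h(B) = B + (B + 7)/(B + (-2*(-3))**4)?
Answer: -330965/1328 ≈ -249.22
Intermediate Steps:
h(B) = B + (7 + B)/(1296 + B) (h(B) = B + (7 + B)/(B + 6**4) = B + (7 + B)/(B + 1296) = B + (7 + B)/(1296 + B))
(-8/4 + 21/(-12))*75 + h(28 - 1*(-4)) = (-8/4 + 21/(-12))*75 + (7 + (28 - 1*(-4))**2 + 1297*(28 - 1*(-4)))/(1296 + (28 - 1*(-4))) = (-8*1/4 + 21*(-1/12))*75 + (7 + (28 + 4)**2 + 1297*(28 + 4))/(1296 + (28 + 4)) = (-2 - 7/4)*75 + (7 + 32**2 + 1297*32)/(1296 + 32) = -15/4*75 + (7 + 1024 + 41504)/1328 = -1125/4 + (1/1328)*42535 = -1125/4 + 42535/1328 = -330965/1328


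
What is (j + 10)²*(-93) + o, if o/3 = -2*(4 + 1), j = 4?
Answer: -18258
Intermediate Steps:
o = -30 (o = 3*(-2*(4 + 1)) = 3*(-2*5) = 3*(-10) = -30)
(j + 10)²*(-93) + o = (4 + 10)²*(-93) - 30 = 14²*(-93) - 30 = 196*(-93) - 30 = -18228 - 30 = -18258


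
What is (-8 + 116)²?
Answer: 11664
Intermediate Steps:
(-8 + 116)² = 108² = 11664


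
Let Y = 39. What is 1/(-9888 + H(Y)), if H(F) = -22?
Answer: -1/9910 ≈ -0.00010091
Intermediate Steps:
1/(-9888 + H(Y)) = 1/(-9888 - 22) = 1/(-9910) = -1/9910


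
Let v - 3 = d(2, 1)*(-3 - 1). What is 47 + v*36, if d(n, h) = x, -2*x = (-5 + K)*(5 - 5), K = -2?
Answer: 155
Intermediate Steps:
x = 0 (x = -(-5 - 2)*(5 - 5)/2 = -(-7)*0/2 = -1/2*0 = 0)
d(n, h) = 0
v = 3 (v = 3 + 0*(-3 - 1) = 3 + 0*(-4) = 3 + 0 = 3)
47 + v*36 = 47 + 3*36 = 47 + 108 = 155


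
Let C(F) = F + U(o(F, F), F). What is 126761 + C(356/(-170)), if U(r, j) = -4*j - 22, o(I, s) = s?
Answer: 10773349/85 ≈ 1.2675e+5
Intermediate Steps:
U(r, j) = -22 - 4*j
C(F) = -22 - 3*F (C(F) = F + (-22 - 4*F) = -22 - 3*F)
126761 + C(356/(-170)) = 126761 + (-22 - 1068/(-170)) = 126761 + (-22 - 1068*(-1)/170) = 126761 + (-22 - 3*(-178/85)) = 126761 + (-22 + 534/85) = 126761 - 1336/85 = 10773349/85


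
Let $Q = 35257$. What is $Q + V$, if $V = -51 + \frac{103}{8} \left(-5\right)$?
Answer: $\frac{281133}{8} \approx 35142.0$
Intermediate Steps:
$V = - \frac{923}{8}$ ($V = -51 + 103 \cdot \frac{1}{8} \left(-5\right) = -51 + \frac{103}{8} \left(-5\right) = -51 - \frac{515}{8} = - \frac{923}{8} \approx -115.38$)
$Q + V = 35257 - \frac{923}{8} = \frac{281133}{8}$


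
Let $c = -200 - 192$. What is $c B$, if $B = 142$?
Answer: $-55664$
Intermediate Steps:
$c = -392$
$c B = \left(-392\right) 142 = -55664$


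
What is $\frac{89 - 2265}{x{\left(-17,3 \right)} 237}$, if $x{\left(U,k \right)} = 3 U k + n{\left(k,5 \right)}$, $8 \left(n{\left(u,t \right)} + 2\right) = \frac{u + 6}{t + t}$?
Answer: $\frac{174080}{2936667} \approx 0.059278$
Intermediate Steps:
$n{\left(u,t \right)} = -2 + \frac{6 + u}{16 t}$ ($n{\left(u,t \right)} = -2 + \frac{\left(u + 6\right) \frac{1}{t + t}}{8} = -2 + \frac{\left(6 + u\right) \frac{1}{2 t}}{8} = -2 + \frac{\frac{1}{2} \frac{1}{t} \left(6 + u\right)}{8} = -2 + \frac{6 + u}{16 t}$)
$x{\left(U,k \right)} = - \frac{77}{40} + \frac{k}{80} + 3 U k$ ($x{\left(U,k \right)} = 3 U k + \frac{6 + k - 160}{16 \cdot 5} = 3 U k + \frac{1}{16} \cdot \frac{1}{5} \left(6 + k - 160\right) = 3 U k + \frac{1}{16} \cdot \frac{1}{5} \left(-154 + k\right) = 3 U k + \left(- \frac{77}{40} + \frac{k}{80}\right) = - \frac{77}{40} + \frac{k}{80} + 3 U k$)
$\frac{89 - 2265}{x{\left(-17,3 \right)} 237} = \frac{89 - 2265}{\left(- \frac{77}{40} + \frac{1}{80} \cdot 3 + 3 \left(-17\right) 3\right) 237} = \frac{89 - 2265}{\left(- \frac{77}{40} + \frac{3}{80} - 153\right) 237} = - \frac{2176}{\left(- \frac{12391}{80}\right) 237} = - \frac{2176}{- \frac{2936667}{80}} = \left(-2176\right) \left(- \frac{80}{2936667}\right) = \frac{174080}{2936667}$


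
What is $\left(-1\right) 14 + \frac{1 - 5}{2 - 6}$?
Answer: $-13$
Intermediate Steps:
$\left(-1\right) 14 + \frac{1 - 5}{2 - 6} = -14 - \frac{4}{-4} = -14 - -1 = -14 + 1 = -13$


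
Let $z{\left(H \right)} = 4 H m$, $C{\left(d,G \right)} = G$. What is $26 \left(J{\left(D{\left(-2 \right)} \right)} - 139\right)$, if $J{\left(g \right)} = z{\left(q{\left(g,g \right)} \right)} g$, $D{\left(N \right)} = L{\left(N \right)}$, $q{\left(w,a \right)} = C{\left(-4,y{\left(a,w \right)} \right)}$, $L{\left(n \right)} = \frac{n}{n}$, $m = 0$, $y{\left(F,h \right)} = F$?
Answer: $-3614$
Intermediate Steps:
$L{\left(n \right)} = 1$
$q{\left(w,a \right)} = a$
$z{\left(H \right)} = 0$ ($z{\left(H \right)} = 4 H 0 = 0$)
$D{\left(N \right)} = 1$
$J{\left(g \right)} = 0$ ($J{\left(g \right)} = 0 g = 0$)
$26 \left(J{\left(D{\left(-2 \right)} \right)} - 139\right) = 26 \left(0 - 139\right) = 26 \left(-139\right) = -3614$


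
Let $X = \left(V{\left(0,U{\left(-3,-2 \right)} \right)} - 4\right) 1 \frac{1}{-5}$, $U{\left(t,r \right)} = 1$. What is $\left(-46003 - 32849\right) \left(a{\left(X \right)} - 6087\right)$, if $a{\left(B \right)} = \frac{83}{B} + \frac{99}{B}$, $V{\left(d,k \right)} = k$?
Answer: $456053684$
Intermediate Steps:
$X = \frac{3}{5}$ ($X = \left(1 - 4\right) 1 \frac{1}{-5} = - 3 \cdot 1 \left(- \frac{1}{5}\right) = \left(-3\right) \left(- \frac{1}{5}\right) = \frac{3}{5} \approx 0.6$)
$a{\left(B \right)} = \frac{182}{B}$
$\left(-46003 - 32849\right) \left(a{\left(X \right)} - 6087\right) = \left(-46003 - 32849\right) \left(\frac{182}{\frac{3}{5}} - 6087\right) = - 78852 \left(182 \cdot \frac{5}{3} - 6087\right) = - 78852 \left(\frac{910}{3} - 6087\right) = \left(-78852\right) \left(- \frac{17351}{3}\right) = 456053684$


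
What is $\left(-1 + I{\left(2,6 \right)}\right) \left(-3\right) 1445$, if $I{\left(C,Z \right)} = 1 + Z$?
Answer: $-26010$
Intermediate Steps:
$\left(-1 + I{\left(2,6 \right)}\right) \left(-3\right) 1445 = \left(-1 + \left(1 + 6\right)\right) \left(-3\right) 1445 = \left(-1 + 7\right) \left(-3\right) 1445 = 6 \left(-3\right) 1445 = \left(-18\right) 1445 = -26010$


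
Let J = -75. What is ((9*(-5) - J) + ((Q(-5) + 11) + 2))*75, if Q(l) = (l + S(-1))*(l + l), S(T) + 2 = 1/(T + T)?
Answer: 8850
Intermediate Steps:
S(T) = -2 + 1/(2*T) (S(T) = -2 + 1/(T + T) = -2 + 1/(2*T))
Q(l) = 2*l*(-5/2 + l) (Q(l) = (l + (-2 + (½)/(-1)))*(l + l) = (l + (-2 + (½)*(-1)))*(2*l) = (l + (-2 - ½))*(2*l) = (l - 5/2)*(2*l) = (-5/2 + l)*(2*l) = 2*l*(-5/2 + l))
((9*(-5) - J) + ((Q(-5) + 11) + 2))*75 = ((9*(-5) - 1*(-75)) + ((-5*(-5 + 2*(-5)) + 11) + 2))*75 = ((-45 + 75) + ((-5*(-5 - 10) + 11) + 2))*75 = (30 + ((-5*(-15) + 11) + 2))*75 = (30 + ((75 + 11) + 2))*75 = (30 + (86 + 2))*75 = (30 + 88)*75 = 118*75 = 8850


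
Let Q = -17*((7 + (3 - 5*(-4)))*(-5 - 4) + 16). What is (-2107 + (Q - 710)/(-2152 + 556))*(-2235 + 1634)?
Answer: 505798595/399 ≈ 1.2677e+6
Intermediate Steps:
Q = 4318 (Q = -17*((7 + (3 + 20))*(-9) + 16) = -17*((7 + 23)*(-9) + 16) = -17*(30*(-9) + 16) = -17*(-270 + 16) = -17*(-254) = 4318)
(-2107 + (Q - 710)/(-2152 + 556))*(-2235 + 1634) = (-2107 + (4318 - 710)/(-2152 + 556))*(-2235 + 1634) = (-2107 + 3608/(-1596))*(-601) = (-2107 + 3608*(-1/1596))*(-601) = (-2107 - 902/399)*(-601) = -841595/399*(-601) = 505798595/399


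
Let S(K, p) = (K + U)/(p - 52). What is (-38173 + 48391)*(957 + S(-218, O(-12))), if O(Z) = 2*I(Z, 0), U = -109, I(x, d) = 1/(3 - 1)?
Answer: 167350404/17 ≈ 9.8441e+6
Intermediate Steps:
I(x, d) = ½ (I(x, d) = 1/2 = ½)
O(Z) = 1 (O(Z) = 2*(½) = 1)
S(K, p) = (-109 + K)/(-52 + p) (S(K, p) = (K - 109)/(p - 52) = (-109 + K)/(-52 + p))
(-38173 + 48391)*(957 + S(-218, O(-12))) = (-38173 + 48391)*(957 + (-109 - 218)/(-52 + 1)) = 10218*(957 - 327/(-51)) = 10218*(957 - 1/51*(-327)) = 10218*(957 + 109/17) = 10218*(16378/17) = 167350404/17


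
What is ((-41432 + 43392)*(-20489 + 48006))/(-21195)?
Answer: -10786664/4239 ≈ -2544.6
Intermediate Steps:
((-41432 + 43392)*(-20489 + 48006))/(-21195) = (1960*27517)*(-1/21195) = 53933320*(-1/21195) = -10786664/4239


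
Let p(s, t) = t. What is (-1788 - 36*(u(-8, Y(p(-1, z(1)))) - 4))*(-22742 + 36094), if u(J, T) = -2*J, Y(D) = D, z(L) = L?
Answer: -29641440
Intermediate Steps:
(-1788 - 36*(u(-8, Y(p(-1, z(1)))) - 4))*(-22742 + 36094) = (-1788 - 36*(-2*(-8) - 4))*(-22742 + 36094) = (-1788 - 36*(16 - 4))*13352 = (-1788 - 36*12)*13352 = (-1788 - 432)*13352 = -2220*13352 = -29641440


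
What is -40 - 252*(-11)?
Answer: 2732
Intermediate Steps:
-40 - 252*(-11) = -40 - 36*(-77) = -40 + 2772 = 2732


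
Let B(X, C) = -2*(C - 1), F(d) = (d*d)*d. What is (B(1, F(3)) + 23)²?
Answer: 841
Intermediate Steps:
F(d) = d³ (F(d) = d²*d = d³)
B(X, C) = 2 - 2*C (B(X, C) = -2*(-1 + C) = 2 - 2*C)
(B(1, F(3)) + 23)² = ((2 - 2*3³) + 23)² = ((2 - 2*27) + 23)² = ((2 - 54) + 23)² = (-52 + 23)² = (-29)² = 841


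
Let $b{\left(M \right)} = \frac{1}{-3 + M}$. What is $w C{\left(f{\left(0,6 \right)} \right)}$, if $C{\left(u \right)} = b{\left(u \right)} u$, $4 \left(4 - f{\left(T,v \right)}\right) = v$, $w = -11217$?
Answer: $56085$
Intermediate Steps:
$f{\left(T,v \right)} = 4 - \frac{v}{4}$
$C{\left(u \right)} = \frac{u}{-3 + u}$
$w C{\left(f{\left(0,6 \right)} \right)} = - 11217 \frac{4 - \frac{3}{2}}{-3 + \left(4 - \frac{3}{2}\right)} = - 11217 \frac{5}{2 \left(-3 + \frac{5}{2}\right)} = - 11217 \frac{5}{2 \left(- \frac{1}{2}\right)} = - 11217 \cdot \frac{5}{2} \left(-2\right) = \left(-11217\right) \left(-5\right) = 56085$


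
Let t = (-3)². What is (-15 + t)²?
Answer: 36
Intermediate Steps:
t = 9
(-15 + t)² = (-15 + 9)² = (-6)² = 36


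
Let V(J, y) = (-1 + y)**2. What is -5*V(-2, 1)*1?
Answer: 0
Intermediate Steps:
-5*V(-2, 1)*1 = -5*(-1 + 1)**2*1 = -5*0**2*1 = -5*0*1 = 0*1 = 0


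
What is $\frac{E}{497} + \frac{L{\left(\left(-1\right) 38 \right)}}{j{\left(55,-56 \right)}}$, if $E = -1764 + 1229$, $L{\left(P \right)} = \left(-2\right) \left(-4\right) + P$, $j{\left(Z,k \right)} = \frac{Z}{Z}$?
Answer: $- \frac{15445}{497} \approx -31.076$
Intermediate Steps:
$j{\left(Z,k \right)} = 1$
$L{\left(P \right)} = 8 + P$
$E = -535$
$\frac{E}{497} + \frac{L{\left(\left(-1\right) 38 \right)}}{j{\left(55,-56 \right)}} = - \frac{535}{497} + \frac{8 - 38}{1} = \left(-535\right) \frac{1}{497} + \left(8 - 38\right) 1 = - \frac{535}{497} - 30 = - \frac{15445}{497}$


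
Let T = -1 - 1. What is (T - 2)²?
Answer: 16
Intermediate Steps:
T = -2
(T - 2)² = (-2 - 2)² = (-4)² = 16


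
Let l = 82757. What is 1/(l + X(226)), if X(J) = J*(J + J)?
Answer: 1/184909 ≈ 5.4081e-6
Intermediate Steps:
X(J) = 2*J**2 (X(J) = J*(2*J) = 2*J**2)
1/(l + X(226)) = 1/(82757 + 2*226**2) = 1/(82757 + 2*51076) = 1/(82757 + 102152) = 1/184909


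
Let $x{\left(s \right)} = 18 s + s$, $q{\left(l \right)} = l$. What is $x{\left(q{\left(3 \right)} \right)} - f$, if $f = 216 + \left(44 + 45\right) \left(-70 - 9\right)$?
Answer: $6872$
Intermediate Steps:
$f = -6815$ ($f = 216 + 89 \left(-79\right) = 216 - 7031 = -6815$)
$x{\left(s \right)} = 19 s$
$x{\left(q{\left(3 \right)} \right)} - f = 19 \cdot 3 - -6815 = 57 + 6815 = 6872$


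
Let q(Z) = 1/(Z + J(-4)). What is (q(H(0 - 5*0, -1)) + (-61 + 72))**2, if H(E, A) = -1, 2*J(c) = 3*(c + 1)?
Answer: 14161/121 ≈ 117.03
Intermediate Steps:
J(c) = 3/2 + 3*c/2 (J(c) = (3*(c + 1))/2 = (3*(1 + c))/2 = (3 + 3*c)/2 = 3/2 + 3*c/2)
q(Z) = 1/(-9/2 + Z) (q(Z) = 1/(Z + (3/2 + (3/2)*(-4))) = 1/(Z + (3/2 - 6)) = 1/(Z - 9/2) = 1/(-9/2 + Z))
(q(H(0 - 5*0, -1)) + (-61 + 72))**2 = (2/(-9 + 2*(-1)) + (-61 + 72))**2 = (2/(-9 - 2) + 11)**2 = (2/(-11) + 11)**2 = (2*(-1/11) + 11)**2 = (-2/11 + 11)**2 = (119/11)**2 = 14161/121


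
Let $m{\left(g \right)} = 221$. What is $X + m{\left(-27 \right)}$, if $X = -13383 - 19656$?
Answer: $-32818$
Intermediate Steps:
$X = -33039$
$X + m{\left(-27 \right)} = -33039 + 221 = -32818$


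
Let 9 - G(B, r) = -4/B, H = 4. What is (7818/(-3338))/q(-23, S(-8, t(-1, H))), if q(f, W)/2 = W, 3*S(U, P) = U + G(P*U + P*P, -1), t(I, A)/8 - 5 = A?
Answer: -6754752/1924357 ≈ -3.5101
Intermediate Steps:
G(B, r) = 9 + 4/B (G(B, r) = 9 - (-4)/B = 9 + 4/B)
t(I, A) = 40 + 8*A
S(U, P) = 3 + U/3 + 4/(3*(P² + P*U)) (S(U, P) = (U + (9 + 4/(P*U + P*P)))/3 = (U + (9 + 4/(P*U + P²)))/3 = (U + (9 + 4/(P² + P*U)))/3 = (9 + U + 4/(P² + P*U))/3 = 3 + U/3 + 4/(3*(P² + P*U)))
q(f, W) = 2*W
(7818/(-3338))/q(-23, S(-8, t(-1, H))) = (7818/(-3338))/((2*(3 + (⅓)*(-8) + 4/(3*(40 + 8*4)*((40 + 8*4) - 8))))) = (7818*(-1/3338))/((2*(3 - 8/3 + 4/(3*(40 + 32)*((40 + 32) - 8))))) = -3909*1/(2*(3 - 8/3 + (4/3)/(72*(72 - 8))))/1669 = -3909*1/(2*(3 - 8/3 + (4/3)*(1/72)/64))/1669 = -3909*1/(2*(3 - 8/3 + (4/3)*(1/72)*(1/64)))/1669 = -3909*1/(2*(3 - 8/3 + 1/3456))/1669 = -3909/(1669*(2*(1153/3456))) = -3909/(1669*1153/1728) = -3909/1669*1728/1153 = -6754752/1924357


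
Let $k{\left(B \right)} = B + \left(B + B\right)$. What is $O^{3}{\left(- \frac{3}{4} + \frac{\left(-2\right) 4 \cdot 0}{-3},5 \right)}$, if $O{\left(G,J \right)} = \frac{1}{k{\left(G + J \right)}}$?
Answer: $\frac{64}{132651} \approx 0.00048247$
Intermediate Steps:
$k{\left(B \right)} = 3 B$ ($k{\left(B \right)} = B + 2 B = 3 B$)
$O{\left(G,J \right)} = \frac{1}{3 G + 3 J}$ ($O{\left(G,J \right)} = \frac{1}{3 \left(G + J\right)} = \frac{1}{3 G + 3 J}$)
$O^{3}{\left(- \frac{3}{4} + \frac{\left(-2\right) 4 \cdot 0}{-3},5 \right)} = \left(\frac{1}{3 \left(\left(- \frac{3}{4} + \frac{\left(-2\right) 4 \cdot 0}{-3}\right) + 5\right)}\right)^{3} = \left(\frac{1}{3 \left(\left(\left(-3\right) \frac{1}{4} + \left(-8\right) 0 \left(- \frac{1}{3}\right)\right) + 5\right)}\right)^{3} = \left(\frac{1}{3 \left(\left(- \frac{3}{4} + 0 \left(- \frac{1}{3}\right)\right) + 5\right)}\right)^{3} = \left(\frac{1}{3 \left(\left(- \frac{3}{4} + 0\right) + 5\right)}\right)^{3} = \left(\frac{1}{3 \left(- \frac{3}{4} + 5\right)}\right)^{3} = \left(\frac{1}{3 \cdot \frac{17}{4}}\right)^{3} = \left(\frac{1}{3} \cdot \frac{4}{17}\right)^{3} = \left(\frac{4}{51}\right)^{3} = \frac{64}{132651}$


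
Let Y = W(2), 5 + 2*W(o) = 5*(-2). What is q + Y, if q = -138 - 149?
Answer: -589/2 ≈ -294.50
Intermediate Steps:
W(o) = -15/2 (W(o) = -5/2 + (5*(-2))/2 = -5/2 + (½)*(-10) = -5/2 - 5 = -15/2)
q = -287
Y = -15/2 ≈ -7.5000
q + Y = -287 - 15/2 = -589/2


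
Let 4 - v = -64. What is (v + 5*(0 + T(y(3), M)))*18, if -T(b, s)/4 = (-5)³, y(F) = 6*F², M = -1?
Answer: 46224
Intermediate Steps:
v = 68 (v = 4 - 1*(-64) = 4 + 64 = 68)
T(b, s) = 500 (T(b, s) = -4*(-5)³ = -4*(-125) = 500)
(v + 5*(0 + T(y(3), M)))*18 = (68 + 5*(0 + 500))*18 = (68 + 5*500)*18 = (68 + 2500)*18 = 2568*18 = 46224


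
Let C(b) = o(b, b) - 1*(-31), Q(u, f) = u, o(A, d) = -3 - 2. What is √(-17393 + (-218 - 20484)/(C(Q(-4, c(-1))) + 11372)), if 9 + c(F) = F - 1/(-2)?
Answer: I*√564959297542/5699 ≈ 131.89*I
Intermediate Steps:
o(A, d) = -5
c(F) = -17/2 + F (c(F) = -9 + (F - 1/(-2)) = -9 + (F - 1*(-½)) = -9 + (F + ½) = -9 + (½ + F) = -17/2 + F)
C(b) = 26 (C(b) = -5 - 1*(-31) = -5 + 31 = 26)
√(-17393 + (-218 - 20484)/(C(Q(-4, c(-1))) + 11372)) = √(-17393 + (-218 - 20484)/(26 + 11372)) = √(-17393 - 20702/11398) = √(-17393 - 20702*1/11398) = √(-17393 - 10351/5699) = √(-99133058/5699) = I*√564959297542/5699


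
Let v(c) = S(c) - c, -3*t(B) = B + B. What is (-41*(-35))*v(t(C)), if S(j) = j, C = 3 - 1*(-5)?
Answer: 0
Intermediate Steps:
C = 8 (C = 3 + 5 = 8)
t(B) = -2*B/3 (t(B) = -(B + B)/3 = -2*B/3)
v(c) = 0 (v(c) = c - c = 0)
(-41*(-35))*v(t(C)) = -41*(-35)*0 = 1435*0 = 0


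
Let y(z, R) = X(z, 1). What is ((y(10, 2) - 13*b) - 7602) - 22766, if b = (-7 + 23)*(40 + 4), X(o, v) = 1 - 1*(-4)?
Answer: -39515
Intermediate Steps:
X(o, v) = 5 (X(o, v) = 1 + 4 = 5)
y(z, R) = 5
b = 704 (b = 16*44 = 704)
((y(10, 2) - 13*b) - 7602) - 22766 = ((5 - 13*704) - 7602) - 22766 = ((5 - 9152) - 7602) - 22766 = (-9147 - 7602) - 22766 = -16749 - 22766 = -39515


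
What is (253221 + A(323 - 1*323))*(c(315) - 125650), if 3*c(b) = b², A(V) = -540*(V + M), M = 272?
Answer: -9844518075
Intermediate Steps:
A(V) = -146880 - 540*V (A(V) = -540*(V + 272) = -540*(272 + V) = -146880 - 540*V)
c(b) = b²/3
(253221 + A(323 - 1*323))*(c(315) - 125650) = (253221 + (-146880 - 540*(323 - 1*323)))*((⅓)*315² - 125650) = (253221 + (-146880 - 540*(323 - 323)))*((⅓)*99225 - 125650) = (253221 + (-146880 - 540*0))*(33075 - 125650) = (253221 + (-146880 + 0))*(-92575) = (253221 - 146880)*(-92575) = 106341*(-92575) = -9844518075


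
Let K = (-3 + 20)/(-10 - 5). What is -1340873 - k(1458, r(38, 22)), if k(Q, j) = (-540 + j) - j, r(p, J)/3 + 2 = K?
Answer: -1340333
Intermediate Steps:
K = -17/15 (K = 17/(-15) = 17*(-1/15) = -17/15 ≈ -1.1333)
r(p, J) = -47/5 (r(p, J) = -6 + 3*(-17/15) = -6 - 17/5 = -47/5)
k(Q, j) = -540
-1340873 - k(1458, r(38, 22)) = -1340873 - 1*(-540) = -1340873 + 540 = -1340333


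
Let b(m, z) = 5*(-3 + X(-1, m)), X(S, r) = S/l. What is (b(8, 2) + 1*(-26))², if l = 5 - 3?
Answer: 7569/4 ≈ 1892.3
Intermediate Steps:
l = 2
X(S, r) = S/2
b(m, z) = -35/2 (b(m, z) = 5*(-3 + (½)*(-1)) = 5*(-3 - ½) = 5*(-7/2) = -35/2)
(b(8, 2) + 1*(-26))² = (-35/2 + 1*(-26))² = (-35/2 - 26)² = (-87/2)² = 7569/4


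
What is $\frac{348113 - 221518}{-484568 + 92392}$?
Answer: $- \frac{126595}{392176} \approx -0.3228$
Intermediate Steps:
$\frac{348113 - 221518}{-484568 + 92392} = \frac{126595}{-392176} = 126595 \left(- \frac{1}{392176}\right) = - \frac{126595}{392176}$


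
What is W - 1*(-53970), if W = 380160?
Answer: 434130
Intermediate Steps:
W - 1*(-53970) = 380160 - 1*(-53970) = 380160 + 53970 = 434130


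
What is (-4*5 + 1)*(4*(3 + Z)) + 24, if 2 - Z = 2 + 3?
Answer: 24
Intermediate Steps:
Z = -3 (Z = 2 - (2 + 3) = 2 - 1*5 = 2 - 5 = -3)
(-4*5 + 1)*(4*(3 + Z)) + 24 = (-4*5 + 1)*(4*(3 - 3)) + 24 = (-20 + 1)*(4*0) + 24 = -19*0 + 24 = 0 + 24 = 24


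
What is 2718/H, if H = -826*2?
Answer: -1359/826 ≈ -1.6453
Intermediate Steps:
H = -1652
2718/H = 2718/(-1652) = 2718*(-1/1652) = -1359/826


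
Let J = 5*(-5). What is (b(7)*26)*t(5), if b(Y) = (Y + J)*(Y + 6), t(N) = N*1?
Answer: -30420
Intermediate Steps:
t(N) = N
J = -25
b(Y) = (-25 + Y)*(6 + Y) (b(Y) = (Y - 25)*(Y + 6) = (-25 + Y)*(6 + Y))
(b(7)*26)*t(5) = ((-150 + 7**2 - 19*7)*26)*5 = ((-150 + 49 - 133)*26)*5 = -234*26*5 = -6084*5 = -30420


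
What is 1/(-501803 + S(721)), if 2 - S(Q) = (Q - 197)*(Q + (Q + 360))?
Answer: -1/1446049 ≈ -6.9154e-7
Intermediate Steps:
S(Q) = 2 - (-197 + Q)*(360 + 2*Q) (S(Q) = 2 - (Q - 197)*(Q + (Q + 360)) = 2 - (-197 + Q)*(Q + (360 + Q)) = 2 - (-197 + Q)*(360 + 2*Q))
1/(-501803 + S(721)) = 1/(-501803 + (70922 - 2*721**2 + 34*721)) = 1/(-501803 + (70922 - 2*519841 + 24514)) = 1/(-501803 + (70922 - 1039682 + 24514)) = 1/(-501803 - 944246) = 1/(-1446049) = -1/1446049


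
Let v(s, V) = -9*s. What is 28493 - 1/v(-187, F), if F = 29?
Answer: 47953718/1683 ≈ 28493.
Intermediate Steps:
28493 - 1/v(-187, F) = 28493 - 1/((-9*(-187))) = 28493 - 1/1683 = 47953718/1683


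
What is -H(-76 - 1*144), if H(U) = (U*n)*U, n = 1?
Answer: -48400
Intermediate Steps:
H(U) = U² (H(U) = (U*1)*U = U*U = U²)
-H(-76 - 1*144) = -(-76 - 1*144)² = -(-76 - 144)² = -1*(-220)² = -1*48400 = -48400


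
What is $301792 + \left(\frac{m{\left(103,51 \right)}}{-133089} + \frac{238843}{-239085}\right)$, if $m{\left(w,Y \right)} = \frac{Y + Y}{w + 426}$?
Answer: $\frac{6692905195272913}{22177285515} \approx 3.0179 \cdot 10^{5}$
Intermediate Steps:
$m{\left(w,Y \right)} = \frac{2 Y}{426 + w}$
$301792 + \left(\frac{m{\left(103,51 \right)}}{-133089} + \frac{238843}{-239085}\right) = 301792 + \left(\frac{2 \cdot 51 \frac{1}{426 + 103}}{-133089} + \frac{238843}{-239085}\right) = 301792 + \left(2 \cdot 51 \cdot \frac{1}{529} \left(- \frac{1}{133089}\right) + 238843 \left(- \frac{1}{239085}\right)\right) = 301792 - \left(\frac{21713}{21735} - 2 \cdot 51 \cdot \frac{1}{529} \left(- \frac{1}{133089}\right)\right) = 301792 + \left(\frac{102}{529} \left(- \frac{1}{133089}\right) - \frac{21713}{21735}\right) = 301792 - \frac{22154869967}{22177285515} = \frac{6692905195272913}{22177285515}$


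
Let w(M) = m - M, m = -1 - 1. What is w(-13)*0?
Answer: 0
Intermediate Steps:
m = -2
w(M) = -2 - M
w(-13)*0 = (-2 - 1*(-13))*0 = (-2 + 13)*0 = 11*0 = 0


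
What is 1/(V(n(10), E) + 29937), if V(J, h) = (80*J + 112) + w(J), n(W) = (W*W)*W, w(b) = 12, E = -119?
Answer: 1/110061 ≈ 9.0859e-6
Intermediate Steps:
n(W) = W³ (n(W) = W²*W = W³)
V(J, h) = 124 + 80*J (V(J, h) = (80*J + 112) + 12 = (112 + 80*J) + 12 = 124 + 80*J)
1/(V(n(10), E) + 29937) = 1/((124 + 80*10³) + 29937) = 1/((124 + 80*1000) + 29937) = 1/((124 + 80000) + 29937) = 1/(80124 + 29937) = 1/110061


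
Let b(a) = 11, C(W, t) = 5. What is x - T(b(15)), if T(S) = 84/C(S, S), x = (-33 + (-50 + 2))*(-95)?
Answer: 38391/5 ≈ 7678.2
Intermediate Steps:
x = 7695 (x = (-33 - 48)*(-95) = -81*(-95) = 7695)
T(S) = 84/5
x - T(b(15)) = 7695 - 1*84/5 = 7695 - 84/5 = 38391/5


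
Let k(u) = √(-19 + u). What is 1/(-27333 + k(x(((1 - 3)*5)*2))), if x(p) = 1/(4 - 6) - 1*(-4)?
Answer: -54666/1494185809 - I*√62/1494185809 ≈ -3.6586e-5 - 5.2698e-9*I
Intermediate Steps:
x(p) = 7/2 (x(p) = 1/(-2) + 4 = -½ + 4 = 7/2)
1/(-27333 + k(x(((1 - 3)*5)*2))) = 1/(-27333 + √(-19 + 7/2)) = 1/(-27333 + √(-31/2)) = 1/(-27333 + I*√62/2)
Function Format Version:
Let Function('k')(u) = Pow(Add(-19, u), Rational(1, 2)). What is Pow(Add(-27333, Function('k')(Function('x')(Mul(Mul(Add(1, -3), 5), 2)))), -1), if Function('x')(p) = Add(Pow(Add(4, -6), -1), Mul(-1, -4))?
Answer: Add(Rational(-54666, 1494185809), Mul(Rational(-1, 1494185809), I, Pow(62, Rational(1, 2)))) ≈ Add(-3.6586e-5, Mul(-5.2698e-9, I))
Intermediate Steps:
Function('x')(p) = Rational(7, 2) (Function('x')(p) = Add(Pow(-2, -1), 4) = Add(Rational(-1, 2), 4) = Rational(7, 2))
Pow(Add(-27333, Function('k')(Function('x')(Mul(Mul(Add(1, -3), 5), 2)))), -1) = Pow(Add(-27333, Pow(Add(-19, Rational(7, 2)), Rational(1, 2))), -1) = Pow(Add(-27333, Pow(Rational(-31, 2), Rational(1, 2))), -1) = Pow(Add(-27333, Mul(Rational(1, 2), I, Pow(62, Rational(1, 2)))), -1)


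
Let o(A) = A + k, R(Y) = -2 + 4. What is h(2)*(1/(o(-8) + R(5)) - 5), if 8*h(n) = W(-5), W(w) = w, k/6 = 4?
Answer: 445/144 ≈ 3.0903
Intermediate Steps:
R(Y) = 2
k = 24 (k = 6*4 = 24)
h(n) = -5/8 (h(n) = (1/8)*(-5) = -5/8)
o(A) = 24 + A (o(A) = A + 24 = 24 + A)
h(2)*(1/(o(-8) + R(5)) - 5) = -5*(1/((24 - 8) + 2) - 5)/8 = -5*(1/(16 + 2) - 5)/8 = -5*(1/18 - 5)/8 = -5/8*(-89/18) = 445/144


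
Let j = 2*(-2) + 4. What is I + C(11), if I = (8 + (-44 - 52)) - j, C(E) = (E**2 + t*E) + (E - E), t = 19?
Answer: 242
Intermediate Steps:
C(E) = E**2 + 19*E (C(E) = (E**2 + 19*E) + (E - E) = (E**2 + 19*E) + 0 = E**2 + 19*E)
j = 0 (j = -4 + 4 = 0)
I = -88 (I = (8 + (-44 - 52)) - 1*0 = (8 - 96) + 0 = -88 + 0 = -88)
I + C(11) = -88 + 11*(19 + 11) = -88 + 11*30 = -88 + 330 = 242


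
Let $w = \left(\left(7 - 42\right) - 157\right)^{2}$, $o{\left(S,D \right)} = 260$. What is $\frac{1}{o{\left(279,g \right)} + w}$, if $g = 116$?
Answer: $\frac{1}{37124} \approx 2.6937 \cdot 10^{-5}$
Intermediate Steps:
$w = 36864$ ($w = \left(\left(7 - 42\right) - 157\right)^{2} = \left(-35 - 157\right)^{2} = \left(-192\right)^{2} = 36864$)
$\frac{1}{o{\left(279,g \right)} + w} = \frac{1}{260 + 36864} = \frac{1}{37124}$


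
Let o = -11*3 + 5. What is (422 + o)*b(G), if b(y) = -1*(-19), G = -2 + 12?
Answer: 7486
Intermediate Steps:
o = -28 (o = -33 + 5 = -28)
G = 10
b(y) = 19
(422 + o)*b(G) = (422 - 28)*19 = 394*19 = 7486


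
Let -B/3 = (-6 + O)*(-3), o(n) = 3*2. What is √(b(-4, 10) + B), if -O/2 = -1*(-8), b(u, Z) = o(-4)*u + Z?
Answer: 2*I*√53 ≈ 14.56*I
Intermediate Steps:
o(n) = 6
b(u, Z) = Z + 6*u (b(u, Z) = 6*u + Z = Z + 6*u)
O = -16 (O = -(-2)*(-8) = -2*8 = -16)
B = -198 (B = -3*(-6 - 16)*(-3) = -(-66)*(-3) = -3*66 = -198)
√(b(-4, 10) + B) = √((10 + 6*(-4)) - 198) = √((10 - 24) - 198) = √(-14 - 198) = √(-212) = 2*I*√53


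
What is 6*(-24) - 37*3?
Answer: -255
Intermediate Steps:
6*(-24) - 37*3 = -144 - 111 = -255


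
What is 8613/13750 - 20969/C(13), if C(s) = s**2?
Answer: -2006071/16250 ≈ -123.45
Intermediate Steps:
8613/13750 - 20969/C(13) = 8613/13750 - 20969/(13**2) = 8613*(1/13750) - 20969/169 = 783/1250 - 20969*1/169 = 783/1250 - 1613/13 = -2006071/16250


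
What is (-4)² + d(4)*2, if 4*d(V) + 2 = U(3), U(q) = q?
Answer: 33/2 ≈ 16.500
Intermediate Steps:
d(V) = ¼ (d(V) = -½ + (¼)*3 = -½ + ¾ = ¼)
(-4)² + d(4)*2 = (-4)² + (¼)*2 = 16 + ½ = 33/2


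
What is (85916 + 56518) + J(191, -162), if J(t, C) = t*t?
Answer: 178915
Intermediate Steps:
J(t, C) = t²
(85916 + 56518) + J(191, -162) = (85916 + 56518) + 191² = 142434 + 36481 = 178915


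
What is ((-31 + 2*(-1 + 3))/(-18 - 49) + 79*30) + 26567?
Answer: 1938806/67 ≈ 28937.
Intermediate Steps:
((-31 + 2*(-1 + 3))/(-18 - 49) + 79*30) + 26567 = ((-31 + 2*2)/(-67) + 2370) + 26567 = ((-31 + 4)*(-1/67) + 2370) + 26567 = (-27*(-1/67) + 2370) + 26567 = (27/67 + 2370) + 26567 = 158817/67 + 26567 = 1938806/67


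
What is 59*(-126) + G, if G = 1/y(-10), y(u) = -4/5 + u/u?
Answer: -7429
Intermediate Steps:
y(u) = 1/5 (y(u) = -4*1/5 + 1 = -4/5 + 1 = 1/5)
G = 5 (G = 1/(1/5) = 5)
59*(-126) + G = 59*(-126) + 5 = -7434 + 5 = -7429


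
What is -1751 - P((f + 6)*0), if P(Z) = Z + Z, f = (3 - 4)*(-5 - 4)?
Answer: -1751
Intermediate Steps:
f = 9 (f = -1*(-9) = 9)
P(Z) = 2*Z
-1751 - P((f + 6)*0) = -1751 - 2*(9 + 6)*0 = -1751 - 2*15*0 = -1751 - 2*0 = -1751 - 1*0 = -1751 + 0 = -1751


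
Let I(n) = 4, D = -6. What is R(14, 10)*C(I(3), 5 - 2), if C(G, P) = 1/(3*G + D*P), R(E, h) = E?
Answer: -7/3 ≈ -2.3333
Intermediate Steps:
C(G, P) = 1/(-6*P + 3*G) (C(G, P) = 1/(3*G - 6*P) = 1/(-6*P + 3*G))
R(14, 10)*C(I(3), 5 - 2) = 14*(1/(3*(4 - 2*(5 - 2)))) = 14*(1/(3*(4 - 2*3))) = 14*(1/(3*(4 - 6))) = 14*((⅓)/(-2)) = 14*((⅓)*(-½)) = 14*(-⅙) = -7/3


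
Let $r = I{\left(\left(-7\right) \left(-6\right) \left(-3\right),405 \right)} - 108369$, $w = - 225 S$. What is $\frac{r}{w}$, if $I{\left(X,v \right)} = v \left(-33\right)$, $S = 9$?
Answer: $\frac{13526}{225} \approx 60.116$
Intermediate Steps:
$I{\left(X,v \right)} = - 33 v$
$w = -2025$ ($w = \left(-225\right) 9 = -2025$)
$r = -121734$ ($r = \left(-33\right) 405 - 108369 = -13365 - 108369 = -121734$)
$\frac{r}{w} = - \frac{121734}{-2025} = \left(-121734\right) \left(- \frac{1}{2025}\right) = \frac{13526}{225}$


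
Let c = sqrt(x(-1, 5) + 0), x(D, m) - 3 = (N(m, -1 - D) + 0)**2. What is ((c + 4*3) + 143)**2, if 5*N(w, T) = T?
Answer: (155 + sqrt(3))**2 ≈ 24565.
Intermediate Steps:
N(w, T) = T/5
x(D, m) = 3 + (-1/5 - D/5)**2 (x(D, m) = 3 + ((-1 - D)/5 + 0)**2 = 3 + ((-1/5 - D/5) + 0)**2 = 3 + (-1/5 - D/5)**2)
c = sqrt(3) (c = sqrt((3 + (1 - 1)**2/25) + 0) = sqrt((3 + (1/25)*0**2) + 0) = sqrt((3 + (1/25)*0) + 0) = sqrt((3 + 0) + 0) = sqrt(3 + 0) = sqrt(3) ≈ 1.7320)
((c + 4*3) + 143)**2 = ((sqrt(3) + 4*3) + 143)**2 = ((sqrt(3) + 12) + 143)**2 = ((12 + sqrt(3)) + 143)**2 = (155 + sqrt(3))**2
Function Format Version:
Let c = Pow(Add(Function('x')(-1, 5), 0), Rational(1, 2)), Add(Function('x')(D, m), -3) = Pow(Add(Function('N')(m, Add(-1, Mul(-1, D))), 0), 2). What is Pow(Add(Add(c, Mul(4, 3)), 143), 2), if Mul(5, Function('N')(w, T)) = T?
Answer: Pow(Add(155, Pow(3, Rational(1, 2))), 2) ≈ 24565.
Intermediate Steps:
Function('N')(w, T) = Mul(Rational(1, 5), T)
Function('x')(D, m) = Add(3, Pow(Add(Rational(-1, 5), Mul(Rational(-1, 5), D)), 2)) (Function('x')(D, m) = Add(3, Pow(Add(Mul(Rational(1, 5), Add(-1, Mul(-1, D))), 0), 2)) = Add(3, Pow(Add(Add(Rational(-1, 5), Mul(Rational(-1, 5), D)), 0), 2)) = Add(3, Pow(Add(Rational(-1, 5), Mul(Rational(-1, 5), D)), 2)))
c = Pow(3, Rational(1, 2)) (c = Pow(Add(Add(3, Mul(Rational(1, 25), Pow(Add(1, -1), 2))), 0), Rational(1, 2)) = Pow(Add(Add(3, Mul(Rational(1, 25), Pow(0, 2))), 0), Rational(1, 2)) = Pow(Add(Add(3, Mul(Rational(1, 25), 0)), 0), Rational(1, 2)) = Pow(Add(Add(3, 0), 0), Rational(1, 2)) = Pow(Add(3, 0), Rational(1, 2)) = Pow(3, Rational(1, 2)) ≈ 1.7320)
Pow(Add(Add(c, Mul(4, 3)), 143), 2) = Pow(Add(Add(Pow(3, Rational(1, 2)), Mul(4, 3)), 143), 2) = Pow(Add(Add(Pow(3, Rational(1, 2)), 12), 143), 2) = Pow(Add(Add(12, Pow(3, Rational(1, 2))), 143), 2) = Pow(Add(155, Pow(3, Rational(1, 2))), 2)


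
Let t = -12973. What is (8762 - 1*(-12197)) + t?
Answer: 7986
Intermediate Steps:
(8762 - 1*(-12197)) + t = (8762 - 1*(-12197)) - 12973 = (8762 + 12197) - 12973 = 20959 - 12973 = 7986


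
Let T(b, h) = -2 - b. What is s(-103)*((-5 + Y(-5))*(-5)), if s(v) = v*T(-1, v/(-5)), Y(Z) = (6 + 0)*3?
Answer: -6695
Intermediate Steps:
Y(Z) = 18 (Y(Z) = 6*3 = 18)
s(v) = -v (s(v) = v*(-2 - 1*(-1)) = v*(-2 + 1) = v*(-1) = -v)
s(-103)*((-5 + Y(-5))*(-5)) = (-1*(-103))*((-5 + 18)*(-5)) = 103*(13*(-5)) = 103*(-65) = -6695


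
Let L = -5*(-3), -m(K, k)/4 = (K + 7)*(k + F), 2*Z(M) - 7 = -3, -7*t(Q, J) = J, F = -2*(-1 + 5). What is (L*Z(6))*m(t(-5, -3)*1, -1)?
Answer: 56160/7 ≈ 8022.9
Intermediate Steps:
F = -8 (F = -2*4 = -8)
t(Q, J) = -J/7
Z(M) = 2 (Z(M) = 7/2 + (1/2)*(-3) = 7/2 - 3/2 = 2)
m(K, k) = -4*(-8 + k)*(7 + K) (m(K, k) = -4*(K + 7)*(k - 8) = -4*(7 + K)*(-8 + k) = -4*(-8 + k)*(7 + K))
L = 15
(L*Z(6))*m(t(-5, -3)*1, -1) = (15*2)*(224 - 28*(-1) + 32*(-1/7*(-3)*1) - 4*-1/7*(-3)*1*(-1)) = 30*(224 + 28 + 32*((3/7)*1) - 4*(3/7)*1*(-1)) = 30*(224 + 28 + 32*(3/7) - 4*3/7*(-1)) = 30*(224 + 28 + 96/7 + 12/7) = 30*(1872/7) = 56160/7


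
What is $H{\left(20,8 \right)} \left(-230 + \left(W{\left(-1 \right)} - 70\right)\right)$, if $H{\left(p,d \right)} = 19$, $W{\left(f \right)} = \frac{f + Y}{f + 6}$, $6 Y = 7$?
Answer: $- \frac{170981}{30} \approx -5699.4$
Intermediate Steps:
$Y = \frac{7}{6}$ ($Y = \frac{1}{6} \cdot 7 = \frac{7}{6} \approx 1.1667$)
$W{\left(f \right)} = \frac{\frac{7}{6} + f}{6 + f}$ ($W{\left(f \right)} = \frac{f + \frac{7}{6}}{f + 6} = \frac{\frac{7}{6} + f}{6 + f}$)
$H{\left(20,8 \right)} \left(-230 + \left(W{\left(-1 \right)} - 70\right)\right) = 19 \left(-230 - \left(70 - \frac{\frac{7}{6} - 1}{6 - 1}\right)\right) = 19 \left(-230 - \left(70 - \frac{1}{5} \cdot \frac{1}{6}\right)\right) = 19 \left(-230 + \left(\frac{1}{5} \cdot \frac{1}{6} - 70\right)\right) = 19 \left(-230 + \left(\frac{1}{30} - 70\right)\right) = 19 \left(-230 - \frac{2099}{30}\right) = 19 \left(- \frac{8999}{30}\right) = - \frac{170981}{30}$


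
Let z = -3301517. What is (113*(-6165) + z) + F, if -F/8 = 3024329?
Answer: -28192794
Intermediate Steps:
F = -24194632 (F = -8*3024329 = -24194632)
(113*(-6165) + z) + F = (113*(-6165) - 3301517) - 24194632 = (-696645 - 3301517) - 24194632 = -3998162 - 24194632 = -28192794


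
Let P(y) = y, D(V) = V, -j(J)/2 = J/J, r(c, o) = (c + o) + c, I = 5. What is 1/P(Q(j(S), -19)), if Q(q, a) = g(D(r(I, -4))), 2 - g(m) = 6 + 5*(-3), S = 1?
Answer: 1/11 ≈ 0.090909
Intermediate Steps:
r(c, o) = o + 2*c
j(J) = -2 (j(J) = -2*J/J = -2*1 = -2)
g(m) = 11 (g(m) = 2 - (6 + 5*(-3)) = 2 - (6 - 15) = 2 - 1*(-9) = 2 + 9 = 11)
Q(q, a) = 11
1/P(Q(j(S), -19)) = 1/11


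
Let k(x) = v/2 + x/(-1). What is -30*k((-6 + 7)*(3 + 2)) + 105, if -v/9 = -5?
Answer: -420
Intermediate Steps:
v = 45 (v = -9*(-5) = 45)
k(x) = 45/2 - x (k(x) = 45/2 + x/(-1) = 45*(½) + x*(-1) = 45/2 - x)
-30*k((-6 + 7)*(3 + 2)) + 105 = -30*(45/2 - (-6 + 7)*(3 + 2)) + 105 = -30*(45/2 - 5) + 105 = -30*35/2 + 105 = -525 + 105 = -420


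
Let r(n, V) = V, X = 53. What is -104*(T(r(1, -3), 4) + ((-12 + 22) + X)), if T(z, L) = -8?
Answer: -5720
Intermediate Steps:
-104*(T(r(1, -3), 4) + ((-12 + 22) + X)) = -104*(-8 + ((-12 + 22) + 53)) = -104*(-8 + (10 + 53)) = -104*(-8 + 63) = -104*55 = -5720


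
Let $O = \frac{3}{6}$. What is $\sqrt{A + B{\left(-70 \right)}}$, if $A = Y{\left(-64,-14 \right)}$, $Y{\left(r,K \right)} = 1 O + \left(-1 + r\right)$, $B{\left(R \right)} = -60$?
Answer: $\frac{i \sqrt{498}}{2} \approx 11.158 i$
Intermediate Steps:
$O = \frac{1}{2}$ ($O = 3 \cdot \frac{1}{6} = \frac{1}{2} \approx 0.5$)
$Y{\left(r,K \right)} = - \frac{1}{2} + r$ ($Y{\left(r,K \right)} = 1 \cdot \frac{1}{2} + \left(-1 + r\right) = \frac{1}{2} + \left(-1 + r\right) = - \frac{1}{2} + r$)
$A = - \frac{129}{2}$ ($A = - \frac{1}{2} - 64 = - \frac{129}{2} \approx -64.5$)
$\sqrt{A + B{\left(-70 \right)}} = \sqrt{- \frac{129}{2} - 60} = \sqrt{- \frac{249}{2}} = \frac{i \sqrt{498}}{2}$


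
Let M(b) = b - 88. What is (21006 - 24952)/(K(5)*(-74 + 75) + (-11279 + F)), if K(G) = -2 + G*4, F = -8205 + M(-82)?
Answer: 1973/9818 ≈ 0.20096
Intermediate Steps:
M(b) = -88 + b
F = -8375 (F = -8205 + (-88 - 82) = -8205 - 170 = -8375)
K(G) = -2 + 4*G
(21006 - 24952)/(K(5)*(-74 + 75) + (-11279 + F)) = (21006 - 24952)/((-2 + 4*5)*(-74 + 75) + (-11279 - 8375)) = -3946/((-2 + 20)*1 - 19654) = -3946/(18*1 - 19654) = -3946/(18 - 19654) = -3946/(-19636) = -3946*(-1/19636) = 1973/9818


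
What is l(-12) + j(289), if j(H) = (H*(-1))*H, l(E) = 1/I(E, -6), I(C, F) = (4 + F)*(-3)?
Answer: -501125/6 ≈ -83521.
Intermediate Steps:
I(C, F) = -12 - 3*F
l(E) = 1/6 (l(E) = 1/(-12 - 3*(-6)) = 1/(-12 + 18) = 1/6)
j(H) = -H**2 (j(H) = (-H)*H = -H**2)
l(-12) + j(289) = 1/6 - 1*289**2 = 1/6 - 1*83521 = 1/6 - 83521 = -501125/6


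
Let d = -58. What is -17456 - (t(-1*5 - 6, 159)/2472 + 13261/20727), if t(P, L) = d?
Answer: -149071194115/8539524 ≈ -17457.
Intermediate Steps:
t(P, L) = -58
-17456 - (t(-1*5 - 6, 159)/2472 + 13261/20727) = -17456 - (-58/2472 + 13261/20727) = -17456 - (-58*1/2472 + 13261*(1/20727)) = -17456 - (-29/1236 + 13261/20727) = -17456 - 1*5263171/8539524 = -17456 - 5263171/8539524 = -149071194115/8539524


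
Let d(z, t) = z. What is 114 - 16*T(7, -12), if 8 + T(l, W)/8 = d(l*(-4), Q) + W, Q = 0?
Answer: 6258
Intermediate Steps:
T(l, W) = -64 - 32*l + 8*W (T(l, W) = -64 + 8*(l*(-4) + W) = -64 + 8*(-4*l + W) = -64 + 8*(W - 4*l) = -64 + (-32*l + 8*W) = -64 - 32*l + 8*W)
114 - 16*T(7, -12) = 114 - 16*(-64 - 32*7 + 8*(-12)) = 114 - 16*(-64 - 224 - 96) = 114 - 16*(-384) = 114 + 6144 = 6258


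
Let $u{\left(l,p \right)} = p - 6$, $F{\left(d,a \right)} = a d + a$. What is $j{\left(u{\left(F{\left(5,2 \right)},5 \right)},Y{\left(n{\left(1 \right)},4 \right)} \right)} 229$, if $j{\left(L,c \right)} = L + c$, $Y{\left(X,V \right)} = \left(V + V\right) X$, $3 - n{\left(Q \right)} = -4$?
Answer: $12595$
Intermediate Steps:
$n{\left(Q \right)} = 7$ ($n{\left(Q \right)} = 3 - -4 = 3 + 4 = 7$)
$Y{\left(X,V \right)} = 2 V X$
$F{\left(d,a \right)} = a + a d$
$u{\left(l,p \right)} = -6 + p$ ($u{\left(l,p \right)} = p - 6 = -6 + p$)
$j{\left(u{\left(F{\left(5,2 \right)},5 \right)},Y{\left(n{\left(1 \right)},4 \right)} \right)} 229 = \left(\left(-6 + 5\right) + 2 \cdot 4 \cdot 7\right) 229 = \left(-1 + 56\right) 229 = 55 \cdot 229 = 12595$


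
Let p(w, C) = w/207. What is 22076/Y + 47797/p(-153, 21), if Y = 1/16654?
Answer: 6249013637/17 ≈ 3.6759e+8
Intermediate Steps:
Y = 1/16654 ≈ 6.0046e-5
p(w, C) = w/207 (p(w, C) = w*(1/207) = w/207)
22076/Y + 47797/p(-153, 21) = 22076/(1/16654) + 47797/(((1/207)*(-153))) = 22076*16654 + 47797/(-17/23) = 367653704 + 47797*(-23/17) = 367653704 - 1099331/17 = 6249013637/17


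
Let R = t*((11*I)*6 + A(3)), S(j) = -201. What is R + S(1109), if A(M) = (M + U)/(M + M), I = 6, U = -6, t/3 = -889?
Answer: -2109999/2 ≈ -1.0550e+6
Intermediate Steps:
t = -2667 (t = 3*(-889) = -2667)
A(M) = (-6 + M)/(2*M) (A(M) = (M - 6)/(M + M) = (-6 + M)/((2*M)) = (-6 + M)*(1/(2*M)) = (-6 + M)/(2*M))
R = -2109597/2 (R = -2667*((11*6)*6 + (½)*(-6 + 3)/3) = -2667*(66*6 + (½)*(⅓)*(-3)) = -2667*(396 - ½) = -2667*791/2 = -2109597/2 ≈ -1.0548e+6)
R + S(1109) = -2109597/2 - 201 = -2109999/2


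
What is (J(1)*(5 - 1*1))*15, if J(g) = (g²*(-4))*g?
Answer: -240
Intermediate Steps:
J(g) = -4*g³ (J(g) = (-4*g²)*g = -4*g³)
(J(1)*(5 - 1*1))*15 = ((-4*1³)*(5 - 1*1))*15 = ((-4*1)*(5 - 1))*15 = -4*4*15 = -16*15 = -240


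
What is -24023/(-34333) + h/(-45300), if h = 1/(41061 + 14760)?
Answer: 60746751065567/86817558402900 ≈ 0.69971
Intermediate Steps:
h = 1/55821 ≈ 1.7914e-5
-24023/(-34333) + h/(-45300) = -24023/(-34333) + (1/55821)/(-45300) = -24023*(-1/34333) + (1/55821)*(-1/45300) = 24023/34333 - 1/2528691300 = 60746751065567/86817558402900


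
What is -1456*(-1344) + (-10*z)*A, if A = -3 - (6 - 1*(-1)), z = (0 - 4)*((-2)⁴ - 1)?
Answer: 1950864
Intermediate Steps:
z = -60 (z = -4*(16 - 1) = -4*15 = -60)
A = -10 (A = -3 - (6 + 1) = -3 - 1*7 = -3 - 7 = -10)
-1456*(-1344) + (-10*z)*A = -1456*(-1344) - 10*(-60)*(-10) = 1956864 + 600*(-10) = 1956864 - 6000 = 1950864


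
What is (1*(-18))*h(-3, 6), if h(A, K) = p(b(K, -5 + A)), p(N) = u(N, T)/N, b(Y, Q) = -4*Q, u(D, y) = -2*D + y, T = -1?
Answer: 585/16 ≈ 36.563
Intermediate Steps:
u(D, y) = y - 2*D
p(N) = (-1 - 2*N)/N
h(A, K) = -2 - 1/(20 - 4*A) (h(A, K) = -2 - 1/((-4*(-5 + A))) = -2 - 1/(20 - 4*A))
(1*(-18))*h(-3, 6) = (1*(-18))*((41 - 8*(-3))/(4*(-5 - 3))) = -9*(41 + 24)/(2*(-8)) = -9*(-1)*65/(2*8) = -18*(-65/32) = 585/16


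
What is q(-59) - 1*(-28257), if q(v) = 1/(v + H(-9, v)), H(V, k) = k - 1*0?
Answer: 3334325/118 ≈ 28257.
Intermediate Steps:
H(V, k) = k (H(V, k) = k + 0 = k)
q(v) = 1/(2*v) (q(v) = 1/(v + v) = 1/(2*v))
q(-59) - 1*(-28257) = (1/2)/(-59) - 1*(-28257) = (1/2)*(-1/59) + 28257 = -1/118 + 28257 = 3334325/118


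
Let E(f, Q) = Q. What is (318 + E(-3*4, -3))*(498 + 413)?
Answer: 286965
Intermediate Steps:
(318 + E(-3*4, -3))*(498 + 413) = (318 - 3)*(498 + 413) = 315*911 = 286965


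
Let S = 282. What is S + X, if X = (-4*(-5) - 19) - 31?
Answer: 252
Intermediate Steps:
X = -30 (X = (20 - 19) - 31 = 1 - 31 = -30)
S + X = 282 - 30 = 252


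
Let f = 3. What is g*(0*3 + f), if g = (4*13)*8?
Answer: 1248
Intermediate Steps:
g = 416 (g = 52*8 = 416)
g*(0*3 + f) = 416*(0*3 + 3) = 416*(0 + 3) = 416*3 = 1248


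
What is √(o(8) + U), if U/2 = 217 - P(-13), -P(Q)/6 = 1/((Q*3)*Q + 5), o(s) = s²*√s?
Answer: √(111110 + 32768*√2)/16 ≈ 24.800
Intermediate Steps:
o(s) = s^(5/2)
P(Q) = -6/(5 + 3*Q²) (P(Q) = -6/((Q*3)*Q + 5) = -6/((3*Q)*Q + 5) = -6/(3*Q² + 5) = -6/(5 + 3*Q²))
U = 55555/128 (U = 2*(217 - (-6)/(5 + 3*(-13)²)) = 2*(217 - (-6)/(5 + 3*169)) = 2*(217 - (-6)/(5 + 507)) = 2*(217 - (-6)/512) = 2*(217 - 1*(-3/256)) = 2*(217 + 3/256) = 2*(55555/256) = 55555/128 ≈ 434.02)
√(o(8) + U) = √(8^(5/2) + 55555/128) = √(128*√2 + 55555/128) = √(55555/128 + 128*√2)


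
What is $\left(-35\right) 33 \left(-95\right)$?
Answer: $109725$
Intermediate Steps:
$\left(-35\right) 33 \left(-95\right) = \left(-1155\right) \left(-95\right) = 109725$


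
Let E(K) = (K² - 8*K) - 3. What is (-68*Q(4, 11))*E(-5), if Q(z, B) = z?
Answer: -16864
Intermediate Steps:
E(K) = -3 + K² - 8*K
(-68*Q(4, 11))*E(-5) = (-68*4)*(-3 + (-5)² - 8*(-5)) = -272*(-3 + 25 + 40) = -272*62 = -16864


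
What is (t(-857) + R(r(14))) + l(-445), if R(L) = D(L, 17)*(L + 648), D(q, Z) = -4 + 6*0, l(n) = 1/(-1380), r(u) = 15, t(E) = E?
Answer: -4842421/1380 ≈ -3509.0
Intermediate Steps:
l(n) = -1/1380
D(q, Z) = -4 (D(q, Z) = -4 + 0 = -4)
R(L) = -2592 - 4*L (R(L) = -4*(L + 648) = -4*(648 + L) = -2592 - 4*L)
(t(-857) + R(r(14))) + l(-445) = (-857 + (-2592 - 4*15)) - 1/1380 = (-857 + (-2592 - 60)) - 1/1380 = (-857 - 2652) - 1/1380 = -3509 - 1/1380 = -4842421/1380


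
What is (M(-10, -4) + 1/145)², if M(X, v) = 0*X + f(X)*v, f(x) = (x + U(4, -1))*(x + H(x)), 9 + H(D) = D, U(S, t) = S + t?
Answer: 13862472121/21025 ≈ 6.5933e+5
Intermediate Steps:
H(D) = -9 + D
f(x) = (-9 + 2*x)*(3 + x) (f(x) = (x + (4 - 1))*(x + (-9 + x)) = (x + 3)*(-9 + 2*x) = (3 + x)*(-9 + 2*x) = (-9 + 2*x)*(3 + x))
M(X, v) = v*(-27 - 3*X + 2*X²) (M(X, v) = 0*X + (-27 - 3*X + 2*X²)*v = 0 + v*(-27 - 3*X + 2*X²) = v*(-27 - 3*X + 2*X²))
(M(-10, -4) + 1/145)² = (-4*(-27 - 3*(-10) + 2*(-10)²) + 1/145)² = (-4*(-27 + 30 + 2*100) + 1/145)² = (-4*(-27 + 30 + 200) + 1/145)² = (-4*203 + 1/145)² = (-812 + 1/145)² = (-117739/145)² = 13862472121/21025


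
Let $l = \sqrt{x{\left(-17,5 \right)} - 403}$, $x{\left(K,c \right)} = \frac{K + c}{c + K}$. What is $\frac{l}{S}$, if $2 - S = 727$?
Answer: $- \frac{i \sqrt{402}}{725} \approx - 0.027655 i$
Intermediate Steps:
$S = -725$ ($S = 2 - 727 = -725$)
$x{\left(K,c \right)} = 1$ ($x{\left(K,c \right)} = \frac{K + c}{K + c} = 1$)
$l = i \sqrt{402}$ ($l = \sqrt{1 - 403} = \sqrt{-402} = i \sqrt{402} \approx 20.05 i$)
$\frac{l}{S} = \frac{i \sqrt{402}}{-725} = i \sqrt{402} \left(- \frac{1}{725}\right) = - \frac{i \sqrt{402}}{725}$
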